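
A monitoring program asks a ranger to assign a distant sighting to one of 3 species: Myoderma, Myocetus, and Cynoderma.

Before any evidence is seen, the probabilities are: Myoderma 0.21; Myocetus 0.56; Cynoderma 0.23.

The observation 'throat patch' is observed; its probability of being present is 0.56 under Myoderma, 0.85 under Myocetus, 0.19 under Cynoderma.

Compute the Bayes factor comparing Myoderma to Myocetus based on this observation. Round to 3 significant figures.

The Bayes factor is the ratio of the two likelihoods.
  Myoderma: 0.56
  Myocetus: 0.85
Bayes factor = 0.56 / 0.85 ≈ 0.659

0.659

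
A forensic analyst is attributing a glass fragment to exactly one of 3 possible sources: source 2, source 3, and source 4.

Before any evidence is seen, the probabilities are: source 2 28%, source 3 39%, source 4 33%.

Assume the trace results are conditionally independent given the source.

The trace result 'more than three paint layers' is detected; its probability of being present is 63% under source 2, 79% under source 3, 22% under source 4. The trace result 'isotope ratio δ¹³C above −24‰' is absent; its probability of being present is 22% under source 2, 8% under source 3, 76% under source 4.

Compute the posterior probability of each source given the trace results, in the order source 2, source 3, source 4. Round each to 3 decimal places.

0.314, 0.646, 0.040

By Bayes' rule with conditional independence, the unnormalized weight for each hypothesis is prior × ∏ likelihoods (using 1 − P(present | H) for each absent trace result):
  source 2: 0.28 × 0.63 × (1 − 0.22) = 0.13759
  source 3: 0.39 × 0.79 × (1 − 0.08) = 0.28345
  source 4: 0.33 × 0.22 × (1 − 0.76) = 0.017424
Normalizing constant Z = 0.13759 + 0.28345 + 0.017424 = 0.43847.
P(source 2 | evidence) = 0.13759 / 0.43847 ≈ 0.314
P(source 3 | evidence) = 0.28345 / 0.43847 ≈ 0.646
P(source 4 | evidence) = 0.017424 / 0.43847 ≈ 0.040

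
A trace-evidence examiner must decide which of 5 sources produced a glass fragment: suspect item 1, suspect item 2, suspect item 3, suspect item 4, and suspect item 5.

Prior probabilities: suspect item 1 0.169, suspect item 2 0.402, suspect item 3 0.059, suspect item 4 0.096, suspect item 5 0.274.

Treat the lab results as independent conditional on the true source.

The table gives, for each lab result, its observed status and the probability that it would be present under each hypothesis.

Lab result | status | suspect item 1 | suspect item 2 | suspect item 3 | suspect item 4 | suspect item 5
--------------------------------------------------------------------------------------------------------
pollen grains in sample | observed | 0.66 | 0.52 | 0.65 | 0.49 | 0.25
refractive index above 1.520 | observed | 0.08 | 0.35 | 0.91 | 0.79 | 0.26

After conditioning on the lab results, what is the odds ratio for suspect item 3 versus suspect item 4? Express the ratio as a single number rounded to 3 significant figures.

The normalizing constant cancels in an odds ratio, so compute prior × likelihood for the two hypotheses only:
  suspect item 3: 0.059 × 0.65 × 0.91 = 0.034899
  suspect item 4: 0.096 × 0.49 × 0.79 = 0.037162
Odds(suspect item 3 : suspect item 4) = 0.034899 / 0.037162 ≈ 0.939.

0.939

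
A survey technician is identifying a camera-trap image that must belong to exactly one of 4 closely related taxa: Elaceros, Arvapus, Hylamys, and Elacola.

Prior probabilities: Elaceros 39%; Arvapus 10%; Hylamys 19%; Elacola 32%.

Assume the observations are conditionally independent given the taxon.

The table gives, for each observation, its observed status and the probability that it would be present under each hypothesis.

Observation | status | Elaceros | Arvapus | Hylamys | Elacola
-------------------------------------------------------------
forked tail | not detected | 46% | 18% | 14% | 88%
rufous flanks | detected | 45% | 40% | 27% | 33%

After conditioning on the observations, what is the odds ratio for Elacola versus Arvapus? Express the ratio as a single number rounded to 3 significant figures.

Unnormalized posterior weight (prior times the observation likelihoods) for each of the two hypotheses (using 1 − P(present | H) for each absent observation):
  Elacola: 0.32 × (1 − 0.88) × 0.33 = 0.012672
  Arvapus: 0.10 × (1 − 0.18) × 0.40 = 0.0328
Posterior odds = 0.012672 / 0.0328 ≈ 0.386.

0.386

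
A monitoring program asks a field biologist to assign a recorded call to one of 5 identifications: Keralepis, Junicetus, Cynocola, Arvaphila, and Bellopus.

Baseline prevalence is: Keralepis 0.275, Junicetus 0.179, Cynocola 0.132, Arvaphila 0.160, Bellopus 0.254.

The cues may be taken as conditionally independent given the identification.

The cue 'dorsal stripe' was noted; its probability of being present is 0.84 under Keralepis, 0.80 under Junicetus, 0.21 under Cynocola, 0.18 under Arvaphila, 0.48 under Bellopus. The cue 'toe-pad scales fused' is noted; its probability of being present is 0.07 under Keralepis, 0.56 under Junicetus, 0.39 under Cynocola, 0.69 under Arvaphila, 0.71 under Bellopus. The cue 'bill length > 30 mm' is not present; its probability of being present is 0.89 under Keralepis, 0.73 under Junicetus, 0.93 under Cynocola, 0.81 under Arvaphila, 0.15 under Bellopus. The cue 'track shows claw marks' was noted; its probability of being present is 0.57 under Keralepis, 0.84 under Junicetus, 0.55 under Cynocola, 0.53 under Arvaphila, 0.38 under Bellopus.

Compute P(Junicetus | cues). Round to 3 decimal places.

Multiply each prior by the joint likelihood of the cue pattern (using 1 − P(present | H) for each absent cue):
  Keralepis: 0.275 × 0.84 × 0.07 × (1 − 0.89) × 0.57 = 0.0010139
  Junicetus: 0.179 × 0.80 × 0.56 × (1 − 0.73) × 0.84 = 0.018188
  Cynocola: 0.132 × 0.21 × 0.39 × (1 − 0.93) × 0.55 = 0.00041622
  Arvaphila: 0.160 × 0.18 × 0.69 × (1 − 0.81) × 0.53 = 0.0020011
  Bellopus: 0.254 × 0.48 × 0.71 × (1 − 0.15) × 0.38 = 0.02796
The unnormalized weights sum to 0.049579.
P(Junicetus | evidence) = 0.018188 / 0.049579 ≈ 0.367.

0.367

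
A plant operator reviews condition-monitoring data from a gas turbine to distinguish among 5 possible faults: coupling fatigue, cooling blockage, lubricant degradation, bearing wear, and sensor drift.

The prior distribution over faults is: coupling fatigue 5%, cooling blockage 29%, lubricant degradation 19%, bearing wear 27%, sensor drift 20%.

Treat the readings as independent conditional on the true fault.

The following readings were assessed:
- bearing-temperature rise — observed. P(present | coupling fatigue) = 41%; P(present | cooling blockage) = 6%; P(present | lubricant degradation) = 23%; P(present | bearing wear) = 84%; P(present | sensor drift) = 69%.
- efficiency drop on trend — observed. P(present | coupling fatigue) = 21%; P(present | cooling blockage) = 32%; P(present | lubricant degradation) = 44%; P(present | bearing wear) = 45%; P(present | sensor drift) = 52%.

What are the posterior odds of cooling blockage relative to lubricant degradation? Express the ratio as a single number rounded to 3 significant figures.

Posterior odds equal prior odds times the likelihood ratio; only the two competing hypotheses matter.
  cooling blockage: 0.29 × 0.06 × 0.32 = 0.005568
  lubricant degradation: 0.19 × 0.23 × 0.44 = 0.019228
Posterior odds = 0.005568 / 0.019228 ≈ 0.290.

0.290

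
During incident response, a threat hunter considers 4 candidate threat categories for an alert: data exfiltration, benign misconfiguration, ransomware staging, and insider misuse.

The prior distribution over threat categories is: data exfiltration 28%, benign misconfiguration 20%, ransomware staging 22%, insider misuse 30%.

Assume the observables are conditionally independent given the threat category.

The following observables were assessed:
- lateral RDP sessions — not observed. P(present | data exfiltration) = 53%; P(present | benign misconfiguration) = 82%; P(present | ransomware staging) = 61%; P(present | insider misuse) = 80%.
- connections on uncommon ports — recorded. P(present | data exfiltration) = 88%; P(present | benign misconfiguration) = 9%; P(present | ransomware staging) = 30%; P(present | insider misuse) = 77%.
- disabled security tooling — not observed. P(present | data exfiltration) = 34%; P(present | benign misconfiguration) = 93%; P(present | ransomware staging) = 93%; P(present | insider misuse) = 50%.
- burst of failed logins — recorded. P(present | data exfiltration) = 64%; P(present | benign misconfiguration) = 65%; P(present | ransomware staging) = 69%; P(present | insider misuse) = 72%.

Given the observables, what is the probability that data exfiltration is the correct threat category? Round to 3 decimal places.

By Bayes' rule with conditional independence, the unnormalized weight for each hypothesis is prior × ∏ likelihoods (using 1 − P(present | H) for each absent observable):
  data exfiltration: 0.28 × (1 − 0.53) × 0.88 × (1 − 0.34) × 0.64 = 0.048917
  benign misconfiguration: 0.20 × (1 − 0.82) × 0.09 × (1 − 0.93) × 0.65 = 0.00014742
  ransomware staging: 0.22 × (1 − 0.61) × 0.30 × (1 − 0.93) × 0.69 = 0.0012432
  insider misuse: 0.30 × (1 − 0.80) × 0.77 × (1 − 0.50) × 0.72 = 0.016632
Normalizing constant Z = 0.048917 + 0.00014742 + 0.0012432 + 0.016632 = 0.06694.
P(data exfiltration | evidence) = 0.048917 / 0.06694 ≈ 0.731.

0.731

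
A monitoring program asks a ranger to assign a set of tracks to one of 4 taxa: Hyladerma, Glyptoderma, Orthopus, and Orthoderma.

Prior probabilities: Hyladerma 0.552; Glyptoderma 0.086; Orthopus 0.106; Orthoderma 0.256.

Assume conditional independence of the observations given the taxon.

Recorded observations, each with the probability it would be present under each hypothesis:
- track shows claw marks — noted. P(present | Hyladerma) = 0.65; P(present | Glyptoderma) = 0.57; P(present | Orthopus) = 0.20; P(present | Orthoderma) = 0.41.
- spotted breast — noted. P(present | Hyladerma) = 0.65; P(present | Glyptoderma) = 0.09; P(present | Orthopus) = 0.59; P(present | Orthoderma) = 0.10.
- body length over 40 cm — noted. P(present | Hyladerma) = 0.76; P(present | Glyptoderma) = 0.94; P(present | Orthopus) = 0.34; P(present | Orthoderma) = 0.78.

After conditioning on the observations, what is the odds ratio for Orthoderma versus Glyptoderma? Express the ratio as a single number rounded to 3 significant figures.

1.97

Unnormalized posterior weight (prior times the observation likelihoods) for each of the two hypotheses:
  Orthoderma: 0.256 × 0.41 × 0.10 × 0.78 = 0.0081869
  Glyptoderma: 0.086 × 0.57 × 0.09 × 0.94 = 0.0041471
Odds(Orthoderma : Glyptoderma) = 0.0081869 / 0.0041471 ≈ 1.97.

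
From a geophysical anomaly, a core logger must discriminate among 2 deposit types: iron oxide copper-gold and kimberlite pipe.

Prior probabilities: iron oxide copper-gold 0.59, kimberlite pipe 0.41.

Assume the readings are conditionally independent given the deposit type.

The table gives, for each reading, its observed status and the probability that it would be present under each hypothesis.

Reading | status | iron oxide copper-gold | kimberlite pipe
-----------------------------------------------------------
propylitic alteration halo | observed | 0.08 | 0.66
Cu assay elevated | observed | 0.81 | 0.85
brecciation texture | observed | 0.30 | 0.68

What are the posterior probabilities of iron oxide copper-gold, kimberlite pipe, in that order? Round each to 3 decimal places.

Multiply each prior by the joint likelihood of the reading pattern:
  iron oxide copper-gold: 0.59 × 0.08 × 0.81 × 0.30 = 0.01147
  kimberlite pipe: 0.41 × 0.66 × 0.85 × 0.68 = 0.15641
Normalizing constant Z = 0.01147 + 0.15641 = 0.16788.
P(iron oxide copper-gold | evidence) = 0.01147 / 0.16788 ≈ 0.068
P(kimberlite pipe | evidence) = 0.15641 / 0.16788 ≈ 0.932

0.068, 0.932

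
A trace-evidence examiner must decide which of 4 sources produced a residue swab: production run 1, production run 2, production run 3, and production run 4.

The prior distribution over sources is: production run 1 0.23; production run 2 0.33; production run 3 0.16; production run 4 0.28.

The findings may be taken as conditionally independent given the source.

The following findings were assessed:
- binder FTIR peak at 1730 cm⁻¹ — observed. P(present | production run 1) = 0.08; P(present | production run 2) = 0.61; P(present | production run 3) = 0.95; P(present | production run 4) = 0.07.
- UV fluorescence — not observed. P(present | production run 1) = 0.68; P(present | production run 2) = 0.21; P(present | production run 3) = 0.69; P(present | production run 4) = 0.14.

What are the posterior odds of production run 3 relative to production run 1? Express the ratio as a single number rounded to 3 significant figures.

8.00

Unnormalized posterior weight (prior times the finding likelihoods) for each of the two hypotheses (using 1 − P(present | H) for each absent finding):
  production run 3: 0.16 × 0.95 × (1 − 0.69) = 0.04712
  production run 1: 0.23 × 0.08 × (1 − 0.68) = 0.005888
Odds(production run 3 : production run 1) = 0.04712 / 0.005888 ≈ 8.00.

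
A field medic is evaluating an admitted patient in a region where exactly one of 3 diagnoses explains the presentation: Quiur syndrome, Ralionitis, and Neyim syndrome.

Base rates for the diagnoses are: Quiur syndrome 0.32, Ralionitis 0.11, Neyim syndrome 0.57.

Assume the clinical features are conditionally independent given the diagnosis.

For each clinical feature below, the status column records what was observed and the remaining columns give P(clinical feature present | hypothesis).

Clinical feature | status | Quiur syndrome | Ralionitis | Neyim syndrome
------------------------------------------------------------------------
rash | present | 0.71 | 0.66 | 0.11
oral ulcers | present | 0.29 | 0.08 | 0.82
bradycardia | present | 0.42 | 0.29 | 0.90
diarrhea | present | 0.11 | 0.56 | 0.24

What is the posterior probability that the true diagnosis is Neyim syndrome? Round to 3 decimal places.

Multiply each prior by the joint likelihood of the clinical feature pattern:
  Quiur syndrome: 0.32 × 0.71 × 0.29 × 0.42 × 0.11 = 0.003044
  Ralionitis: 0.11 × 0.66 × 0.08 × 0.29 × 0.56 = 0.00094322
  Neyim syndrome: 0.57 × 0.11 × 0.82 × 0.90 × 0.24 = 0.011105
The unnormalized weights sum to 0.015093.
P(Neyim syndrome | evidence) = 0.011105 / 0.015093 ≈ 0.736.

0.736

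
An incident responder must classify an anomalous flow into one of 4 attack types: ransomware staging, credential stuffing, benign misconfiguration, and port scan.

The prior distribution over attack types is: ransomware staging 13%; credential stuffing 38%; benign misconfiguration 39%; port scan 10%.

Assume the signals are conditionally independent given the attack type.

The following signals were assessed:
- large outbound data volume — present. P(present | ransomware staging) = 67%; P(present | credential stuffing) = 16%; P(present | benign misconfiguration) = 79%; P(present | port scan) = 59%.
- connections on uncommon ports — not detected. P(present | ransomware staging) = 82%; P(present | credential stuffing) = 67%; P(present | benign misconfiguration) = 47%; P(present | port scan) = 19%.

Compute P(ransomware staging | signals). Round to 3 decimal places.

By Bayes' rule with conditional independence, the unnormalized weight for each hypothesis is prior × ∏ likelihoods (using 1 − P(present | H) for each absent signal):
  ransomware staging: 0.13 × 0.67 × (1 − 0.82) = 0.015678
  credential stuffing: 0.38 × 0.16 × (1 − 0.67) = 0.020064
  benign misconfiguration: 0.39 × 0.79 × (1 − 0.47) = 0.16329
  port scan: 0.10 × 0.59 × (1 − 0.19) = 0.04779
Normalizing constant Z = 0.015678 + 0.020064 + 0.16329 + 0.04779 = 0.24683.
P(ransomware staging | evidence) = 0.015678 / 0.24683 ≈ 0.064.

0.064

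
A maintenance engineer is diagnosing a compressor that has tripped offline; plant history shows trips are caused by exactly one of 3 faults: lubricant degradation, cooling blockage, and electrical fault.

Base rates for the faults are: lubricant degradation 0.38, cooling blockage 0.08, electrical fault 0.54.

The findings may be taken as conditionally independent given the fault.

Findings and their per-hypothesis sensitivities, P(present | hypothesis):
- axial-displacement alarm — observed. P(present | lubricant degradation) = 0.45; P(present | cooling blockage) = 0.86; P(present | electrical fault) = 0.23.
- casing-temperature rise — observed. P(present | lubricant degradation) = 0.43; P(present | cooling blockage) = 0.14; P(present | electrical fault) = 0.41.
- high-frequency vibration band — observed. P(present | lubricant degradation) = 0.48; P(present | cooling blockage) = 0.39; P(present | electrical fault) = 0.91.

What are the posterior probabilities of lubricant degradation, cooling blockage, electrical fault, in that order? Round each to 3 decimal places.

For each hypothesis, the unnormalized posterior weight is prior × product of the finding likelihoods:
  lubricant degradation: 0.38 × 0.45 × 0.43 × 0.48 = 0.035294
  cooling blockage: 0.08 × 0.86 × 0.14 × 0.39 = 0.0037565
  electrical fault: 0.54 × 0.23 × 0.41 × 0.91 = 0.046339
Marginal likelihood of the evidence = 0.08539.
P(lubricant degradation | evidence) = 0.035294 / 0.08539 ≈ 0.413
P(cooling blockage | evidence) = 0.0037565 / 0.08539 ≈ 0.044
P(electrical fault | evidence) = 0.046339 / 0.08539 ≈ 0.543

0.413, 0.044, 0.543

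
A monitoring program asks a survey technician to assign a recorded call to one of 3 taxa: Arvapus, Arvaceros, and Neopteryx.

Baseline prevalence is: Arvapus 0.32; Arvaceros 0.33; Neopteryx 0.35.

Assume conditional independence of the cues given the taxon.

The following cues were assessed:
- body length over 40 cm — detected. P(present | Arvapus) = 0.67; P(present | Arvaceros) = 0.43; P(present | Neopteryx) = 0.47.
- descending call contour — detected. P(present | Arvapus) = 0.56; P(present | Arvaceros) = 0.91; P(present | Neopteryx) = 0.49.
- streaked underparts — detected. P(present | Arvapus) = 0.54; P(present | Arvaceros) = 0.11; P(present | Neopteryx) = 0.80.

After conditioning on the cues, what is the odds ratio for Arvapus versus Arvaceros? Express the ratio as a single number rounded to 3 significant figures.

4.56

Unnormalized posterior weight (prior times the cue likelihoods) for each of the two hypotheses:
  Arvapus: 0.32 × 0.67 × 0.56 × 0.54 = 0.064835
  Arvaceros: 0.33 × 0.43 × 0.91 × 0.11 = 0.014204
Odds(Arvapus : Arvaceros) = 0.064835 / 0.014204 ≈ 4.56.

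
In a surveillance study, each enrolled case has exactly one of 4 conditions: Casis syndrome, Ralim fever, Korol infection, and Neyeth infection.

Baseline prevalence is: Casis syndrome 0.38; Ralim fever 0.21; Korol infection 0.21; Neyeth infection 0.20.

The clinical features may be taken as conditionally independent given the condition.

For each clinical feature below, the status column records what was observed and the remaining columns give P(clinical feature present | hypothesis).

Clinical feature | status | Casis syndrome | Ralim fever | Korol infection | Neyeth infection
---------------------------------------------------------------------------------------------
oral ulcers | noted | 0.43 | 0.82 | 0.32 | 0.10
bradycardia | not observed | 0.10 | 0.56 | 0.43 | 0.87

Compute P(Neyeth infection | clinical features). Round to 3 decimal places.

For each hypothesis, the unnormalized posterior weight is prior × product of the clinical feature likelihoods (using 1 − P(present | H) for each absent clinical feature):
  Casis syndrome: 0.38 × 0.43 × (1 − 0.10) = 0.14706
  Ralim fever: 0.21 × 0.82 × (1 − 0.56) = 0.075768
  Korol infection: 0.21 × 0.32 × (1 − 0.43) = 0.038304
  Neyeth infection: 0.20 × 0.10 × (1 − 0.87) = 0.0026
Normalizing constant Z = 0.14706 + 0.075768 + 0.038304 + 0.0026 = 0.26373.
P(Neyeth infection | evidence) = 0.0026 / 0.26373 ≈ 0.010.

0.010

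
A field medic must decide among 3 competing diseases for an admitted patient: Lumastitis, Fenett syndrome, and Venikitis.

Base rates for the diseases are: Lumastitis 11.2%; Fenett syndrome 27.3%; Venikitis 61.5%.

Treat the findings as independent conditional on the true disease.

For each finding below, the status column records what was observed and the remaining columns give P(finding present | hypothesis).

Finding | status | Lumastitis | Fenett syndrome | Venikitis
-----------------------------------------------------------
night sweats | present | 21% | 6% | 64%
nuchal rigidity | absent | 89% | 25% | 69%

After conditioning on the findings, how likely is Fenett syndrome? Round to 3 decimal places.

For each hypothesis, the unnormalized posterior weight is prior × product of the finding likelihoods (using 1 − P(present | H) for each absent finding):
  Lumastitis: 0.112 × 0.21 × (1 − 0.89) = 0.0025872
  Fenett syndrome: 0.273 × 0.06 × (1 − 0.25) = 0.012285
  Venikitis: 0.615 × 0.64 × (1 − 0.69) = 0.12202
The unnormalized weights sum to 0.13689.
P(Fenett syndrome | evidence) = 0.012285 / 0.13689 ≈ 0.090.

0.090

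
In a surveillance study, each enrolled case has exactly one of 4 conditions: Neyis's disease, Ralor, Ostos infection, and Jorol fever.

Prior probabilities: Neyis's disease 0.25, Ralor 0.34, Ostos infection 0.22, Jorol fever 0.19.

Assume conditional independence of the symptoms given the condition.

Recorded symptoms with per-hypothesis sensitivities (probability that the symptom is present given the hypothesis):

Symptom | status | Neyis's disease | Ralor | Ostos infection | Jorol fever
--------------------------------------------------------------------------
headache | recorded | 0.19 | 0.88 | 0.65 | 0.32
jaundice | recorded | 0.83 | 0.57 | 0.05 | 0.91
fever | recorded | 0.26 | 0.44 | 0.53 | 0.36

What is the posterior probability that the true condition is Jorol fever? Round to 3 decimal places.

For each hypothesis, the unnormalized posterior weight is prior × product of the symptom likelihoods:
  Neyis's disease: 0.25 × 0.19 × 0.83 × 0.26 = 0.010251
  Ralor: 0.34 × 0.88 × 0.57 × 0.44 = 0.075039
  Ostos infection: 0.22 × 0.65 × 0.05 × 0.53 = 0.0037895
  Jorol fever: 0.19 × 0.32 × 0.91 × 0.36 = 0.019918
Normalizing constant Z = 0.010251 + 0.075039 + 0.0037895 + 0.019918 = 0.109.
P(Jorol fever | evidence) = 0.019918 / 0.109 ≈ 0.183.

0.183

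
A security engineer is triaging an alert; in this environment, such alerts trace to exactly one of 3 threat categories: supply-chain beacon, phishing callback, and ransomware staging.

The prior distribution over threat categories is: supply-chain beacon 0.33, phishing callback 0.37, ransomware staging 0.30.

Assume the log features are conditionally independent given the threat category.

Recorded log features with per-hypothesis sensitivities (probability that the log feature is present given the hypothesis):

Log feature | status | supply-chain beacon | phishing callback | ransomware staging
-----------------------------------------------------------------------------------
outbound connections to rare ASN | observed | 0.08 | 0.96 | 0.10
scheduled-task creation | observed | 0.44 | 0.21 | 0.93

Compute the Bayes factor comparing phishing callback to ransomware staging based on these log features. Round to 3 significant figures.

The Bayes factor is the ratio of the joint likelihoods of the log feature pattern under the two hypotheses.
  phishing callback: 0.96 × 0.21 = 0.2016
  ransomware staging: 0.10 × 0.93 = 0.093
Bayes factor = 0.2016 / 0.093 ≈ 2.17

2.17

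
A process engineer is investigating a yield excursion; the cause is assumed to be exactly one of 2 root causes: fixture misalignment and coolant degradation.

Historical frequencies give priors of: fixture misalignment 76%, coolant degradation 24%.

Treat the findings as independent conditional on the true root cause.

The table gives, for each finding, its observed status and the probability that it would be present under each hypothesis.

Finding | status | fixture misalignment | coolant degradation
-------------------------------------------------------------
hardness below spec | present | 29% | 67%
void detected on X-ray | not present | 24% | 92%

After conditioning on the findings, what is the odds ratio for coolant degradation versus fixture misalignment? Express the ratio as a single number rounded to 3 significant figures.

The normalizing constant cancels in an odds ratio, so compute prior × likelihood for the two hypotheses only (using 1 − P(present | H) for each absent finding):
  coolant degradation: 0.24 × 0.67 × (1 − 0.92) = 0.012864
  fixture misalignment: 0.76 × 0.29 × (1 − 0.24) = 0.1675
Odds(coolant degradation : fixture misalignment) = 0.012864 / 0.1675 ≈ 0.0768.

0.0768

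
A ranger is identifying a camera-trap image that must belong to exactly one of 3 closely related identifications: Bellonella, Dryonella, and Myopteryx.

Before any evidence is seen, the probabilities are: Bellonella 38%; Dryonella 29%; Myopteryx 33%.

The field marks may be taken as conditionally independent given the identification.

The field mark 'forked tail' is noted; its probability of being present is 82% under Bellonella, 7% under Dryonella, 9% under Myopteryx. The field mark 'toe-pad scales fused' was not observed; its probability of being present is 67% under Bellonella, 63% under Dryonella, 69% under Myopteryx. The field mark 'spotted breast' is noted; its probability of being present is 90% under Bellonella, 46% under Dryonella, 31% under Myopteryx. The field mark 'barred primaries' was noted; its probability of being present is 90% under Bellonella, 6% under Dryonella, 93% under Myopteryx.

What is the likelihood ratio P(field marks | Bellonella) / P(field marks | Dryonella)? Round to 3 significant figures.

Take the product of per-field mark likelihoods under each hypothesis (using 1 − P(present | H) for each absent field mark), then divide.
  Bellonella: 0.82 × (1 − 0.67) × 0.90 × 0.90 = 0.21919
  Dryonella: 0.07 × (1 − 0.63) × 0.46 × 0.06 = 0.00071484
Bayes factor = 0.21919 / 0.00071484 ≈ 307

307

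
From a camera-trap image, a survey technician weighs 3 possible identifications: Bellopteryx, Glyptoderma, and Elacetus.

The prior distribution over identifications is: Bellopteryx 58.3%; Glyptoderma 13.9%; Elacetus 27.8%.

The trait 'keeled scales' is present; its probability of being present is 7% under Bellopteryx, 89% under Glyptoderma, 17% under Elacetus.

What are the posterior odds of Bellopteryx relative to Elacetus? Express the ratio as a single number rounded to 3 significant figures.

0.864

The normalizing constant cancels in an odds ratio, so compute prior × likelihood for the two hypotheses only:
  Bellopteryx: 0.583 × 0.07 = 0.04081
  Elacetus: 0.278 × 0.17 = 0.04726
Posterior odds = 0.04081 / 0.04726 ≈ 0.864.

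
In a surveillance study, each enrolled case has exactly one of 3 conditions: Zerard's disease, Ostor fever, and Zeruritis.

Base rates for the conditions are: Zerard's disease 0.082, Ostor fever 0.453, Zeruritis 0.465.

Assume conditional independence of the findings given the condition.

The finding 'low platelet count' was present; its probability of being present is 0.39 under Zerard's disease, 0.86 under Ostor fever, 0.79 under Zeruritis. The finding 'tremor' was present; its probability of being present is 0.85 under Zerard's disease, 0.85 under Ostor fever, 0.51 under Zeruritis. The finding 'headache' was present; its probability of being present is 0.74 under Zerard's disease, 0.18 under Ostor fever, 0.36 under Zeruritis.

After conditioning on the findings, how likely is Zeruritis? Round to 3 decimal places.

By Bayes' rule with conditional independence, the unnormalized weight for each hypothesis is prior × ∏ likelihoods:
  Zerard's disease: 0.082 × 0.39 × 0.85 × 0.74 = 0.020115
  Ostor fever: 0.453 × 0.86 × 0.85 × 0.18 = 0.059606
  Zeruritis: 0.465 × 0.79 × 0.51 × 0.36 = 0.067445
The unnormalized weights sum to 0.14717.
P(Zeruritis | evidence) = 0.067445 / 0.14717 ≈ 0.458.

0.458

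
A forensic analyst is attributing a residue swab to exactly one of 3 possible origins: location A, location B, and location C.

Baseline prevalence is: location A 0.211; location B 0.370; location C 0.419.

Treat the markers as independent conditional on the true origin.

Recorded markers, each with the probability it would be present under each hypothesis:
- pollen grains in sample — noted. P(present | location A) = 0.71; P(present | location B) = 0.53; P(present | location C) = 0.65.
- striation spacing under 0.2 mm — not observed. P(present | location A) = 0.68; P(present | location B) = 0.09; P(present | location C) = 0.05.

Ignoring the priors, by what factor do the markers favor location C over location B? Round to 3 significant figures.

1.28

The Bayes factor is the ratio of the joint likelihoods of the marker pattern under the two hypotheses (using 1 − P(present | H) for each absent marker).
  location C: 0.65 × (1 − 0.05) = 0.6175
  location B: 0.53 × (1 − 0.09) = 0.4823
Bayes factor = 0.6175 / 0.4823 ≈ 1.28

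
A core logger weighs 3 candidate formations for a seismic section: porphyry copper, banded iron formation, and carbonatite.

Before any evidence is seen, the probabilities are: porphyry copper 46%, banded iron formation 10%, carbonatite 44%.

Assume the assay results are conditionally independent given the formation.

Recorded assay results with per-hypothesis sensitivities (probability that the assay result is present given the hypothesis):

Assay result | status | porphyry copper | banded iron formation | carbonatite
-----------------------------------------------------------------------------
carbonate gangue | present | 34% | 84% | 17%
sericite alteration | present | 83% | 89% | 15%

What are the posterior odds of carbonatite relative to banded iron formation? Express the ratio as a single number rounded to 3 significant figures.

Unnormalized posterior weight (prior times the assay result likelihoods) for each of the two hypotheses:
  carbonatite: 0.44 × 0.17 × 0.15 = 0.01122
  banded iron formation: 0.10 × 0.84 × 0.89 = 0.07476
Odds(carbonatite : banded iron formation) = 0.01122 / 0.07476 ≈ 0.150.

0.150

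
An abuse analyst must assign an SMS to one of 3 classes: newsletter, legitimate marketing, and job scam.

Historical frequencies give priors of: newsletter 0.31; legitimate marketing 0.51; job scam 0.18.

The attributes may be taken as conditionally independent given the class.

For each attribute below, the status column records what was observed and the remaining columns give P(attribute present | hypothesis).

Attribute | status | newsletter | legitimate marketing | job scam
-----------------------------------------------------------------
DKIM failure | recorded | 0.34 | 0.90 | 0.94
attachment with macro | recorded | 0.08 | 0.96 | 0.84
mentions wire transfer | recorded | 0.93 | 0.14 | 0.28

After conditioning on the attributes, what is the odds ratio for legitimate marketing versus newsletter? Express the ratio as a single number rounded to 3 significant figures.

7.87

The normalizing constant cancels in an odds ratio, so compute prior × likelihood for the two hypotheses only:
  legitimate marketing: 0.51 × 0.90 × 0.96 × 0.14 = 0.06169
  newsletter: 0.31 × 0.34 × 0.08 × 0.93 = 0.0078418
Posterior odds = 0.06169 / 0.0078418 ≈ 7.87.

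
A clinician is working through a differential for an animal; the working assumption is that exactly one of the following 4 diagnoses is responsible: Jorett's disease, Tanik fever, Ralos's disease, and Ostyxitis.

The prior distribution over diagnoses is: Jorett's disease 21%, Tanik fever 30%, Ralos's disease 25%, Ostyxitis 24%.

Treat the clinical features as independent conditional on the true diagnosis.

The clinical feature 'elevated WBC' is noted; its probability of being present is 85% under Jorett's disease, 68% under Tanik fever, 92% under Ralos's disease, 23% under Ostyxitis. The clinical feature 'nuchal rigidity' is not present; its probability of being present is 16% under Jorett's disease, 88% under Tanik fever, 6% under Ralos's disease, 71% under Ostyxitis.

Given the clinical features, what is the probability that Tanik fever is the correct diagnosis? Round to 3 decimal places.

By Bayes' rule with conditional independence, the unnormalized weight for each hypothesis is prior × ∏ likelihoods (using 1 − P(present | H) for each absent clinical feature):
  Jorett's disease: 0.21 × 0.85 × (1 − 0.16) = 0.14994
  Tanik fever: 0.30 × 0.68 × (1 − 0.88) = 0.02448
  Ralos's disease: 0.25 × 0.92 × (1 − 0.06) = 0.2162
  Ostyxitis: 0.24 × 0.23 × (1 − 0.71) = 0.016008
Normalizing constant Z = 0.14994 + 0.02448 + 0.2162 + 0.016008 = 0.40663.
P(Tanik fever | evidence) = 0.02448 / 0.40663 ≈ 0.060.

0.060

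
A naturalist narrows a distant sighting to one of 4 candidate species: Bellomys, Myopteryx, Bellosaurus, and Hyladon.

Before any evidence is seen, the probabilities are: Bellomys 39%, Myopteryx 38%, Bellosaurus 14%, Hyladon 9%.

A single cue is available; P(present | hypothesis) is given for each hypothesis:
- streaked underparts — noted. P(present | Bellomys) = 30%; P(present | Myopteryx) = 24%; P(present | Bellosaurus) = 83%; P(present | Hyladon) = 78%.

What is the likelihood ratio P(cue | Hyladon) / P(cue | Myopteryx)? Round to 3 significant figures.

3.25

The Bayes factor is the ratio of the two likelihoods.
  Hyladon: 0.78
  Myopteryx: 0.24
Bayes factor = 0.78 / 0.24 ≈ 3.25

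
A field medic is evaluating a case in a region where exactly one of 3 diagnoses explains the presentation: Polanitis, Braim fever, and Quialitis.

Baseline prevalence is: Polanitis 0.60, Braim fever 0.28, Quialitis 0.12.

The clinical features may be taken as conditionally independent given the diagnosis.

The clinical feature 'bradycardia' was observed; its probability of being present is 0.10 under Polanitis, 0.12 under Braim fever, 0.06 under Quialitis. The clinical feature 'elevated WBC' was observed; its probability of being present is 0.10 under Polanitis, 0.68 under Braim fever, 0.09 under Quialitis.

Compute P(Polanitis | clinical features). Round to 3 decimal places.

0.203

By Bayes' rule with conditional independence, the unnormalized weight for each hypothesis is prior × ∏ likelihoods:
  Polanitis: 0.60 × 0.10 × 0.10 = 0.006
  Braim fever: 0.28 × 0.12 × 0.68 = 0.022848
  Quialitis: 0.12 × 0.06 × 0.09 = 0.000648
Normalizing constant Z = 0.006 + 0.022848 + 0.000648 = 0.029496.
P(Polanitis | evidence) = 0.006 / 0.029496 ≈ 0.203.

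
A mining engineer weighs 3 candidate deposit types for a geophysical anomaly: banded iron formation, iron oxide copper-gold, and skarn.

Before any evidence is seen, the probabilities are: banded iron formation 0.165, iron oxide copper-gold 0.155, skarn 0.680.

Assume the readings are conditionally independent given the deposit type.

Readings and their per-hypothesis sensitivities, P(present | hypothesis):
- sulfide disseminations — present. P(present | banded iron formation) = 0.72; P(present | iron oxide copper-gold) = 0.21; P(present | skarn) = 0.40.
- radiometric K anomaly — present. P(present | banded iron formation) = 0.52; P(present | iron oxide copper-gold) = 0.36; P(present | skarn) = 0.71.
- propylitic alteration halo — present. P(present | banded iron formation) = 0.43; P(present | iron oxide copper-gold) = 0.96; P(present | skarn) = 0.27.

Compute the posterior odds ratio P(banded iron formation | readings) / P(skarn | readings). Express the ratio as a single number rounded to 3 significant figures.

0.509

The normalizing constant cancels in an odds ratio, so compute prior × likelihood for the two hypotheses only:
  banded iron formation: 0.165 × 0.72 × 0.52 × 0.43 = 0.026564
  skarn: 0.680 × 0.40 × 0.71 × 0.27 = 0.052142
Odds(banded iron formation : skarn) = 0.026564 / 0.052142 ≈ 0.509.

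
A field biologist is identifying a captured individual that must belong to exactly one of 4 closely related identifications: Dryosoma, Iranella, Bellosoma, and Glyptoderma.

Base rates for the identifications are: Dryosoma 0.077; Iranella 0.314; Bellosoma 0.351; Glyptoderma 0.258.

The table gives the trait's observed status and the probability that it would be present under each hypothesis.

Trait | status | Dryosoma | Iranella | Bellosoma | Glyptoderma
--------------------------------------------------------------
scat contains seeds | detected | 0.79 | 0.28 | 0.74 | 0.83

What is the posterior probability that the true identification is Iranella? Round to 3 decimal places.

Multiply each prior by the likelihood of the trait:
  Dryosoma: 0.077 × 0.79 = 0.06083
  Iranella: 0.314 × 0.28 = 0.08792
  Bellosoma: 0.351 × 0.74 = 0.25974
  Glyptoderma: 0.258 × 0.83 = 0.21414
The unnormalized weights sum to 0.62263.
P(Iranella | evidence) = 0.08792 / 0.62263 ≈ 0.141.

0.141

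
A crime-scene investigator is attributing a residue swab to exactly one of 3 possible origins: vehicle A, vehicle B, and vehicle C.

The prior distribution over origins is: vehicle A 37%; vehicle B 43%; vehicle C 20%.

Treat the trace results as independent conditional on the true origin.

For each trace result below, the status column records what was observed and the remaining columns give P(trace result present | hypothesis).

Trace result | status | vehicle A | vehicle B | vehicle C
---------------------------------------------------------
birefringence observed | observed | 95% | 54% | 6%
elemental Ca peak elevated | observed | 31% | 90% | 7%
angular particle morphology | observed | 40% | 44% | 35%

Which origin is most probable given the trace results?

By Bayes' rule with conditional independence, the unnormalized weight for each hypothesis is prior × ∏ likelihoods:
  vehicle A: 0.37 × 0.95 × 0.31 × 0.40 = 0.043586
  vehicle B: 0.43 × 0.54 × 0.90 × 0.44 = 0.091951
  vehicle C: 0.20 × 0.06 × 0.07 × 0.35 = 0.000294
Normalizing constant Z = 0.043586 + 0.091951 + 0.000294 = 0.13583.
P(vehicle A | evidence) ≈ 0.043586 / 0.13583 ≈ 0.321
P(vehicle B | evidence) ≈ 0.091951 / 0.13583 ≈ 0.677
P(vehicle C | evidence) ≈ 0.000294 / 0.13583 ≈ 0.002
The largest is 0.677, so vehicle B is most probable.

vehicle B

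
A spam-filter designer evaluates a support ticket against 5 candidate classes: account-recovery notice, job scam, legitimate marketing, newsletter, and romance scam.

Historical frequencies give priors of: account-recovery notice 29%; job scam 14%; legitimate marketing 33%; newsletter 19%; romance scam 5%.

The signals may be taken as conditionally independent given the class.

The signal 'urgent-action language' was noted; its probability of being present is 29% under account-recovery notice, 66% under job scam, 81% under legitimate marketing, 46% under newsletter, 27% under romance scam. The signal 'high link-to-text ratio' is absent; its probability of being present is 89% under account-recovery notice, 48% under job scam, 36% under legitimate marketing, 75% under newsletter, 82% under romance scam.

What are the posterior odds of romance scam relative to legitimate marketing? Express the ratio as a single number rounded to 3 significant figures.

Posterior odds equal prior odds times the likelihood ratio; only the two competing hypotheses matter (using 1 − P(present | H) for each absent signal).
  romance scam: 0.05 × 0.27 × (1 − 0.82) = 0.00243
  legitimate marketing: 0.33 × 0.81 × (1 − 0.36) = 0.17107
Posterior odds = 0.00243 / 0.17107 ≈ 0.0142.

0.0142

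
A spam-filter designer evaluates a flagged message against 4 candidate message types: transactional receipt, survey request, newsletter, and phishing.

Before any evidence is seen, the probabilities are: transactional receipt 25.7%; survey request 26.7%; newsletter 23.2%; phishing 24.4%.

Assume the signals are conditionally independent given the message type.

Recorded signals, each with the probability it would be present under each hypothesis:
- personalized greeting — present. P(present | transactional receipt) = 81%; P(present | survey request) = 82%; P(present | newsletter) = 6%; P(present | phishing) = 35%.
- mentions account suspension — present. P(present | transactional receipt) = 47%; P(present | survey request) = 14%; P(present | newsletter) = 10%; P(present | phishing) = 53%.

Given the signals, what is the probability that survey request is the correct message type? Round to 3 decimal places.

0.175

For each hypothesis, the unnormalized posterior weight is prior × product of the signal likelihoods:
  transactional receipt: 0.257 × 0.81 × 0.47 = 0.09784
  survey request: 0.267 × 0.82 × 0.14 = 0.030652
  newsletter: 0.232 × 0.06 × 0.10 = 0.001392
  phishing: 0.244 × 0.35 × 0.53 = 0.045262
The unnormalized weights sum to 0.17515.
P(survey request | evidence) = 0.030652 / 0.17515 ≈ 0.175.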